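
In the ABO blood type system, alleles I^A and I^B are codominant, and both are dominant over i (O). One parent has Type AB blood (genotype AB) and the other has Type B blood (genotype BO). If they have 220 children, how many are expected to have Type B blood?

Cross: AB × BO
Possible offspring genotypes: 1 AB, 1 AO, 1 BB, 1 BO
Blood type counts: 1 Type AB, 1 Type A, 2 Type B
Probability of Type B: 2/4 = 1/2
Expected count = 1/2 × 220 = 110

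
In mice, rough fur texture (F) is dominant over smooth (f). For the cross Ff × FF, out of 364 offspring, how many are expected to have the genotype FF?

Punnett square for Ff × FF:
Offspring genotypes: 2 FF, 2 Ff
Total offspring: 4
Count with target: 2
Probability: 2/4 = 1/2
Expected count = 1/2 × 364 = 182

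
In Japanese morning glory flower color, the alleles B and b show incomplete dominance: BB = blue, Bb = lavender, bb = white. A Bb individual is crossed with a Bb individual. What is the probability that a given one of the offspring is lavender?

Punnett square for Bb × Bb:
Offspring genotypes: 1 BB, 2 Bb, 1 bb
Phenotype counts: 1 blue, 2 lavender, 1 white
lavender: 2 out of 4
Probability: 2/4 = 1/2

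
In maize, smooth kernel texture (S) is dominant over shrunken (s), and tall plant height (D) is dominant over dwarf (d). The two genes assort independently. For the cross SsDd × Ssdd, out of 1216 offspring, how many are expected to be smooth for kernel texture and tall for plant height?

Dihybrid cross SsDd × Ssdd — consider each gene separately:
kernel texture: Ss × Ss → 1 SS, 2 Ss, 1 ss → 3 S_ : 1 ss (out of 4)
plant height: Dd × dd → 2 Dd, 2 dd → 2 D_ : 2 dd (out of 4)
Looking for: smooth (S_) and tall (D_)
P(smooth) = 3/4, P(tall) = 2/4
P(both) = 3/4 × 2/4 = 6/16 = 3/8
Expected count = 3/8 × 1216 = 456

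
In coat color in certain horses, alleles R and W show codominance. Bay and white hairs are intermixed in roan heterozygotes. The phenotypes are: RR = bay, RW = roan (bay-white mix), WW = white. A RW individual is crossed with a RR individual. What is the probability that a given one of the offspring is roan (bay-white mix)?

Punnett square for RW × RR:
Offspring genotypes: 2 RR, 2 RW
Phenotype counts: 2 bay, 2 roan (bay-white mix)
roan (bay-white mix): 2 out of 4
Probability: 2/4 = 1/2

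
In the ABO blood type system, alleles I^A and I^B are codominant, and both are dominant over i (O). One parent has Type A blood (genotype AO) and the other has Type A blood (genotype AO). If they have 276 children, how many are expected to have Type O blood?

Cross: AO × AO
Possible offspring genotypes: 1 AA, 2 AO, 1 OO
Blood type counts: 3 Type A, 1 Type O
Probability of Type O: 1/4
Expected count = 1/4 × 276 = 69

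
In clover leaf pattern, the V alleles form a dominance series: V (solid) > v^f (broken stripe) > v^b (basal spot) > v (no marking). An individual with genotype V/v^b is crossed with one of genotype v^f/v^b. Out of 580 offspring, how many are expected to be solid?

Cross: V/v^b × v^f/v^b
Allele dominance: V > v^f > v^b > v
Offspring genotypes: 1 V/v^f, 1 V/v^b, 1 v^f/v^b, 1 v^b/v^b
Phenotype counts: 2 solid, 1 broken stripe, 1 basal spot
solid: 2 out of 4 → fraction 1/2
Expected count = 1/2 × 580 = 290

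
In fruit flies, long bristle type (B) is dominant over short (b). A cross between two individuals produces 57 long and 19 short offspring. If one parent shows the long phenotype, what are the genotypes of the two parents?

Observed offspring: 57 long, 19 short
The observed ratio simplifies to 3:1. Short (bb) offspring appear, so each parent must contribute one b allele. The parent stated to show long carries B, so it is Bb. The other parent is then either Bb or bb: Bb × bb would give a 1:1 split, whereas Bb × Bb gives 3:1 — matching the data. So both parents are heterozygous (Bb × Bb).
Parent genotypes: Bb × Bb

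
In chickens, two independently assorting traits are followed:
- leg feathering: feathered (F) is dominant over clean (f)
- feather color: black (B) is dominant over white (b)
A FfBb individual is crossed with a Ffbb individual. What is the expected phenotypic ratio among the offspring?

Dihybrid cross FfBb × Ffbb — consider each gene separately:
leg feathering: Ff × Ff → 1 FF, 2 Ff, 1 ff → 3 F_ : 1 ff (out of 4)
feather color: Bb × bb → 2 Bb, 2 bb → 2 B_ : 2 bb (out of 4)
Combine (counts out of 4 × 4 = 16): feathered/black (F_B_) = 3×2 = 6; feathered/white (F_bb) = 3×2 = 6; clean/black (ffB_) = 1×2 = 2; clean/white (ffbb) = 1×2 = 2
Phenotype counts (out of 16): 6 feathered/black, 6 feathered/white, 2 clean/black, 2 clean/white
Ratio: 3 feathered/black : 3 feathered/white : 1 clean/black : 1 clean/white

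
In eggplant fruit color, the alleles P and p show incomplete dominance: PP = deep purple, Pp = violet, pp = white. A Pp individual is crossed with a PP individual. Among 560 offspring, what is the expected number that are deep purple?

Punnett square for Pp × PP:
Offspring genotypes: 2 PP, 2 Pp
Phenotype counts: 2 deep purple, 2 violet
deep purple: 2 out of 4 → fraction 1/2
Expected count = 1/2 × 560 = 280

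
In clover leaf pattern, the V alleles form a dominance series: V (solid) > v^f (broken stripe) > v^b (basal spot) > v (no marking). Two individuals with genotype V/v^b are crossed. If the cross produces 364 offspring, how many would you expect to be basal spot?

Cross: V/v^b × V/v^b
Allele dominance: V > v^f > v^b > v
Offspring genotypes: 1 V/V, 2 V/v^b, 1 v^b/v^b
Phenotype counts: 3 solid, 1 basal spot
basal spot: 1 out of 4 → fraction 1/4
Expected count = 1/4 × 364 = 91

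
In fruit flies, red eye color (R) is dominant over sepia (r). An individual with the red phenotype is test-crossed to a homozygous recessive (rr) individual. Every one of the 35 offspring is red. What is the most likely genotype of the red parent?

Test cross: ? × rr
All offspring are red.
If the unknown parent were heterozygous (Rr), about half of 35 offspring would be sepia; none are. The unknown parent is most likely homozygous dominant (RR).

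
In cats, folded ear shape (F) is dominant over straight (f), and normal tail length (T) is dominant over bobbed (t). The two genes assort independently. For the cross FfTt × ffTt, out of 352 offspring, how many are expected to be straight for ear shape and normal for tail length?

Dihybrid cross FfTt × ffTt — consider each gene separately:
ear shape: Ff × ff → 2 Ff, 2 ff → 2 F_ : 2 ff (out of 4)
tail length: Tt × Tt → 1 TT, 2 Tt, 1 tt → 3 T_ : 1 tt (out of 4)
Looking for: straight (ff) and normal (T_)
P(straight) = 2/4, P(normal) = 3/4
P(both) = 2/4 × 3/4 = 6/16 = 3/8
Expected count = 3/8 × 352 = 132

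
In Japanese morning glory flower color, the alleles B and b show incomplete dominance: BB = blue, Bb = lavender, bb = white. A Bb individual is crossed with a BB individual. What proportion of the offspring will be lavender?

Punnett square for Bb × BB:
Offspring genotypes: 2 BB, 2 Bb
Phenotype counts: 2 blue, 2 lavender
lavender: 2 out of 4
Probability: 2/4 = 1/2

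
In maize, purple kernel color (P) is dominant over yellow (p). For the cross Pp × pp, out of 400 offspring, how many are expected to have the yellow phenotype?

Punnett square for Pp × pp:
Offspring genotypes: 2 Pp, 2 pp
Total offspring: 4
Count with target: 2
Probability: 2/4 = 1/2
Expected count = 1/2 × 400 = 200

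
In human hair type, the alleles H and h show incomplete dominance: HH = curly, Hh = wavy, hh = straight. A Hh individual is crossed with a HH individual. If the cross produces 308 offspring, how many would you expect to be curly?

Punnett square for Hh × HH:
Offspring genotypes: 2 HH, 2 Hh
Phenotype counts: 2 curly, 2 wavy
curly: 2 out of 4 → fraction 1/2
Expected count = 1/2 × 308 = 154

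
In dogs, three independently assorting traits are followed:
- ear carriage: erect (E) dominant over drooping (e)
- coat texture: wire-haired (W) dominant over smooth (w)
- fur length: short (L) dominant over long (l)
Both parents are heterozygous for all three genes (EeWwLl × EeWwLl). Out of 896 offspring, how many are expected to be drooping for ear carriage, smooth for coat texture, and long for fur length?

Trihybrid cross: EeWwLl × EeWwLl
Each trait segregates independently with a 3:1 phenotypic ratio, so each gene contributes 3/4 (dominant) or 1/4 (recessive).
Target: drooping (ear carriage), smooth (coat texture), long (fur length)
Probability = product of independent per-trait probabilities
= 1/4 × 1/4 × 1/4 = 1/64
Expected count = 1/64 × 896 = 14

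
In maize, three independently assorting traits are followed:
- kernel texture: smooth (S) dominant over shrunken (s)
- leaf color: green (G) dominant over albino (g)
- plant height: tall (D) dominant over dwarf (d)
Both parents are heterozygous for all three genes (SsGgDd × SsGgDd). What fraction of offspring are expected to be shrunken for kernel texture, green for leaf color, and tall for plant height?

Trihybrid cross: SsGgDd × SsGgDd
Each trait segregates independently with a 3:1 phenotypic ratio, so each gene contributes 3/4 (dominant) or 1/4 (recessive).
Target: shrunken (kernel texture), green (leaf color), tall (plant height)
Probability = product of independent per-trait probabilities
= 1/4 × 3/4 × 3/4 = 9/64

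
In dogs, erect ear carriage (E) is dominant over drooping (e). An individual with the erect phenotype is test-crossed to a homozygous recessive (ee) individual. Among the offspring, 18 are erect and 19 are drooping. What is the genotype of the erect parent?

Test cross: ? × ee
Offspring: 18 erect, 19 drooping — approximately 1:1.
A 1:1 ratio in a test cross indicates the unknown parent is heterozygous (Ee).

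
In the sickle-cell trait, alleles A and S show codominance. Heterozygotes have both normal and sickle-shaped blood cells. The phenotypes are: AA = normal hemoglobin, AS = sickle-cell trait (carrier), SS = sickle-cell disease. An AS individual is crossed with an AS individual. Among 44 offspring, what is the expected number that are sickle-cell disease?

Punnett square for AS × AS:
Offspring genotypes: 1 AA, 2 AS, 1 SS
Phenotype counts: 1 normal hemoglobin, 2 sickle-cell trait (carrier), 1 sickle-cell disease
sickle-cell disease: 1 out of 4 → fraction 1/4
Expected count = 1/4 × 44 = 11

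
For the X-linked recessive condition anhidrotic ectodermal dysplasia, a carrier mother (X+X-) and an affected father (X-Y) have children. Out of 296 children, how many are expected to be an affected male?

Cross: X+X- × X-Y
Offspring: 1 X+X-, 1 X+Y, 1 X-X-, 1 X-Y
Probability of an affected male: 1/4
Expected count = 1/4 × 296 = 74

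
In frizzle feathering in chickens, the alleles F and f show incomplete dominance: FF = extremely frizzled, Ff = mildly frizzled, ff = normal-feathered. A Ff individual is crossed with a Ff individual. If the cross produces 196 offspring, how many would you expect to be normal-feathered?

Punnett square for Ff × Ff:
Offspring genotypes: 1 FF, 2 Ff, 1 ff
Phenotype counts: 1 extremely frizzled, 2 mildly frizzled, 1 normal-feathered
normal-feathered: 1 out of 4 → fraction 1/4
Expected count = 1/4 × 196 = 49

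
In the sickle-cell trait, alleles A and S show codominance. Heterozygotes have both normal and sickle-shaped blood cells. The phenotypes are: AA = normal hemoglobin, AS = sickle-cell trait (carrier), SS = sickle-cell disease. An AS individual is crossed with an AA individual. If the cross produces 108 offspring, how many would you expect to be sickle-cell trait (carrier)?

Punnett square for AS × AA:
Offspring genotypes: 2 AA, 2 AS
Phenotype counts: 2 normal hemoglobin, 2 sickle-cell trait (carrier)
sickle-cell trait (carrier): 2 out of 4 → fraction 1/2
Expected count = 1/2 × 108 = 54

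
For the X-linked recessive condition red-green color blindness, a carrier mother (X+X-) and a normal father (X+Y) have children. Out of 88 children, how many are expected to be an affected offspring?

Cross: X+X- × X+Y
Offspring: 1 X+X+, 1 X+Y, 1 X+X-, 1 X-Y
Probability of an affected offspring: 1/4
Expected count = 1/4 × 88 = 22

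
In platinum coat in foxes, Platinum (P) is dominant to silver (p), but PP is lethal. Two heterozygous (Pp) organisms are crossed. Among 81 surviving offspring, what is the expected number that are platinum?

Cross: Pp × Pp
Punnett square offspring (before lethality): 1 PP, 2 Pp, 1 pp
The PP genotype is lethal (embryos die); surviving offspring: 2 Pp, 1 pp
platinum: 2 out of 3 → fraction 2/3
Expected count = 2/3 × 81 = 54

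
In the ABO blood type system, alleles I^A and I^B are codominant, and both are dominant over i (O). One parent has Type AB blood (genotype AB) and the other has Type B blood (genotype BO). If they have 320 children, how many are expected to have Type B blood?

Cross: AB × BO
Possible offspring genotypes: 1 AB, 1 AO, 1 BB, 1 BO
Blood type counts: 1 Type AB, 1 Type A, 2 Type B
Probability of Type B: 2/4 = 1/2
Expected count = 1/2 × 320 = 160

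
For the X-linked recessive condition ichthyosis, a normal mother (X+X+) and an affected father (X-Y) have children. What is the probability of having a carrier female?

Cross: X+X+ × X-Y
Offspring: 2 X+X-, 2 X+Y
Probability of a carrier female: 2/4 = 1/2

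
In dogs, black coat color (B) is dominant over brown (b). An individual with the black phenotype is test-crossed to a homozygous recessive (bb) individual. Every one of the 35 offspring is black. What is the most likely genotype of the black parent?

Test cross: ? × bb
All offspring are black.
If the unknown parent were heterozygous (Bb), about half of 35 offspring would be brown; none are. The unknown parent is most likely homozygous dominant (BB).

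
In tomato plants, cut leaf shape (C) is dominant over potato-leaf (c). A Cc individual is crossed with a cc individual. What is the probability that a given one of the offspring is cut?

Punnett square for Cc × cc:
Offspring genotypes: 2 Cc, 2 cc
cut: 2, potato-leaf: 2
cut: 2 out of 4
Probability: 2/4 = 1/2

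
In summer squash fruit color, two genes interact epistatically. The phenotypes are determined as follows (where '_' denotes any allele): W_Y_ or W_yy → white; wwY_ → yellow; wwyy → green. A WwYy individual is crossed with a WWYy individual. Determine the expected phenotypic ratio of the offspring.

Cross: WwYy × WWYy — consider each gene separately:
W gene: Ww × WW → 2 WW, 2 Ww → 4 W_ (out of 4)
Y gene: Yy × Yy → 1 YY, 2 Yy, 1 yy → 3 Y_ : 1 yy (out of 4)
Genotype classes (out of 4 × 4 = 16): W_Y_ = 4×3 = 12; W_yy = 4×1 = 4
Apply the phenotype rules: W_Y_ (12) + W_yy (4) → white
Phenotype counts (out of 16): 16 white
Ratio: all white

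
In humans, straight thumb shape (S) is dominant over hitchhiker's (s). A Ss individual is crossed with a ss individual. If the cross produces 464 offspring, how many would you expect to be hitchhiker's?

Punnett square for Ss × ss:
Offspring genotypes: 2 Ss, 2 ss
straight: 2, hitchhiker's: 2
hitchhiker's: 2 out of 4 → fraction 1/2
Expected count = 1/2 × 464 = 232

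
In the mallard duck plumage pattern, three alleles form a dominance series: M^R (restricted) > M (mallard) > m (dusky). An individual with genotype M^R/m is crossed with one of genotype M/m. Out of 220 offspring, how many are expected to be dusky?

Cross: M^R/m × M/m
Allele dominance: M^R > M > m
Offspring genotypes: 1 M^R/M, 1 M^R/m, 1 M/m, 1 m/m
Phenotype counts: 2 restricted, 1 mallard, 1 dusky
dusky: 1 out of 4 → fraction 1/4
Expected count = 1/4 × 220 = 55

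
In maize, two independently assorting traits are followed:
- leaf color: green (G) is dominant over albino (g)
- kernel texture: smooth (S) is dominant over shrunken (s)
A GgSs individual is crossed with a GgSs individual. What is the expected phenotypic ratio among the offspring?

Dihybrid cross GgSs × GgSs — consider each gene separately:
leaf color: Gg × Gg → 1 GG, 2 Gg, 1 gg → 3 G_ : 1 gg (out of 4)
kernel texture: Ss × Ss → 1 SS, 2 Ss, 1 ss → 3 S_ : 1 ss (out of 4)
Combine (counts out of 4 × 4 = 16): green/smooth (G_S_) = 3×3 = 9; green/shrunken (G_ss) = 3×1 = 3; albino/smooth (ggS_) = 1×3 = 3; albino/shrunken (ggss) = 1×1 = 1
Phenotype counts (out of 16): 9 green/smooth, 3 green/shrunken, 3 albino/smooth, 1 albino/shrunken
Ratio: 9 green/smooth : 3 green/shrunken : 3 albino/smooth : 1 albino/shrunken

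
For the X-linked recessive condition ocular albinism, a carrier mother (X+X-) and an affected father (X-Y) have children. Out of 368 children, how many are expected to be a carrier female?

Cross: X+X- × X-Y
Offspring: 1 X+X-, 1 X+Y, 1 X-X-, 1 X-Y
Probability of a carrier female: 1/4
Expected count = 1/4 × 368 = 92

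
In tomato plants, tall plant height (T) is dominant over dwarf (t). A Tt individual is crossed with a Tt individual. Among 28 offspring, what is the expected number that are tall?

Punnett square for Tt × Tt:
Offspring genotypes: 1 TT, 2 Tt, 1 tt
tall: 3, dwarf: 1
tall: 3 out of 4 → fraction 3/4
Expected count = 3/4 × 28 = 21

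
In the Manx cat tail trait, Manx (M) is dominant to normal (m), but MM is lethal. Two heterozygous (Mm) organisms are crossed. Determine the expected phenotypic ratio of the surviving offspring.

Cross: Mm × Mm
Punnett square offspring (before lethality): 1 MM, 2 Mm, 1 mm
The MM genotype is lethal (embryos die); surviving offspring: 2 Mm, 1 mm
Ratio: 2 Manx (tailless) : 1 normal-tailed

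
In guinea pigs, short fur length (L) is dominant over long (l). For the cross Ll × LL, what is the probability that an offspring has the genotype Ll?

Punnett square for Ll × LL:
Offspring genotypes: 2 LL, 2 Ll
Total offspring: 4
Count with target: 2
Probability: 2/4 = 1/2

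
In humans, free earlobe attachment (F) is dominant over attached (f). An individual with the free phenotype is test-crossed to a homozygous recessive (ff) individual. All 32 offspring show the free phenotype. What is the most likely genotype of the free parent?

Test cross: ? × ff
All offspring are free.
If the unknown parent were heterozygous (Ff), about half of 32 offspring would be attached; none are. The unknown parent is most likely homozygous dominant (FF).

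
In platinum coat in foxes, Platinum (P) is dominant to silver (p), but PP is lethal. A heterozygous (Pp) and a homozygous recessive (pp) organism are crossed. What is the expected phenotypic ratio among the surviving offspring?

Cross: Pp × pp
Punnett square offspring (before lethality): 2 Pp, 2 pp
No PP offspring are produced in this cross.
Ratio: 1 platinum : 1 silver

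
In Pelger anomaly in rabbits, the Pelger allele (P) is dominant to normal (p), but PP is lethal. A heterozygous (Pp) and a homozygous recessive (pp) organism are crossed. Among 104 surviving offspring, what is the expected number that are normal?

Cross: Pp × pp
Punnett square offspring (before lethality): 2 Pp, 2 pp
No PP offspring are produced in this cross.
normal: 2 out of 4 → fraction 1/2
Expected count = 1/2 × 104 = 52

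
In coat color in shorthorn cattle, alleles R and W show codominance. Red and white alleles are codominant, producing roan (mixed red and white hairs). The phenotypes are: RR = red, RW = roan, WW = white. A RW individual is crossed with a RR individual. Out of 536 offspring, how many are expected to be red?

Punnett square for RW × RR:
Offspring genotypes: 2 RR, 2 RW
Phenotype counts: 2 red, 2 roan
red: 2 out of 4 → fraction 1/2
Expected count = 1/2 × 536 = 268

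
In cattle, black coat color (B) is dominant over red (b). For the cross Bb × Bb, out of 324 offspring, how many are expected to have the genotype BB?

Punnett square for Bb × Bb:
Offspring genotypes: 1 BB, 2 Bb, 1 bb
Total offspring: 4
Count with target: 1
Probability: 1/4
Expected count = 1/4 × 324 = 81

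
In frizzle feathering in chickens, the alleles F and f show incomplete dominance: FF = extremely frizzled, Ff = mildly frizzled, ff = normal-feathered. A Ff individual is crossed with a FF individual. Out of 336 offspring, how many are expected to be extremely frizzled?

Punnett square for Ff × FF:
Offspring genotypes: 2 FF, 2 Ff
Phenotype counts: 2 extremely frizzled, 2 mildly frizzled
extremely frizzled: 2 out of 4 → fraction 1/2
Expected count = 1/2 × 336 = 168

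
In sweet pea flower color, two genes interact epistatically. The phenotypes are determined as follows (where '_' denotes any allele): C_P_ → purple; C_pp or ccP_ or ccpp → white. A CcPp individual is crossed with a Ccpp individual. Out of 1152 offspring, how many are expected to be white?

Cross: CcPp × Ccpp — consider each gene separately:
C gene: Cc × Cc → 1 CC, 2 Cc, 1 cc → 3 C_ : 1 cc (out of 4)
P gene: Pp × pp → 2 Pp, 2 pp → 2 P_ : 2 pp (out of 4)
Genotype classes (out of 4 × 4 = 16): C_P_ = 3×2 = 6; C_pp = 3×2 = 6; ccP_ = 1×2 = 2; ccpp = 1×2 = 2
Apply the phenotype rules: C_P_ (6) → purple; C_pp (6) + ccP_ (2) + ccpp (2) → white
Phenotype counts (out of 16): 6 purple, 10 white
white: 10 out of 16 → fraction 5/8
Expected count = 5/8 × 1152 = 720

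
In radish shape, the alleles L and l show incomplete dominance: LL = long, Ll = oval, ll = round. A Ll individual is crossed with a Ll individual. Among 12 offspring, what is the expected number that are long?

Punnett square for Ll × Ll:
Offspring genotypes: 1 LL, 2 Ll, 1 ll
Phenotype counts: 1 long, 2 oval, 1 round
long: 1 out of 4 → fraction 1/4
Expected count = 1/4 × 12 = 3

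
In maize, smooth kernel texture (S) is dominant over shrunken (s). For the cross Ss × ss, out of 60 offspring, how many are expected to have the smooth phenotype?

Punnett square for Ss × ss:
Offspring genotypes: 2 Ss, 2 ss
Total offspring: 4
Count with target: 2
Probability: 2/4 = 1/2
Expected count = 1/2 × 60 = 30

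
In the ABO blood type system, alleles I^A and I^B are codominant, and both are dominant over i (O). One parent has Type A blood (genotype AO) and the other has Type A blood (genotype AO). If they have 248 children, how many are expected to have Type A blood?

Cross: AO × AO
Possible offspring genotypes: 1 AA, 2 AO, 1 OO
Blood type counts: 3 Type A, 1 Type O
Probability of Type A: 3/4
Expected count = 3/4 × 248 = 186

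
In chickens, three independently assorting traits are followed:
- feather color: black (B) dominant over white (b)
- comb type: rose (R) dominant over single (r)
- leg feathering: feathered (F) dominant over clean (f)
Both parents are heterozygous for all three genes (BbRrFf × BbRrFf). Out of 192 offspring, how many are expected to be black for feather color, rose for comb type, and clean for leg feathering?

Trihybrid cross: BbRrFf × BbRrFf
Each trait segregates independently with a 3:1 phenotypic ratio, so each gene contributes 3/4 (dominant) or 1/4 (recessive).
Target: black (feather color), rose (comb type), clean (leg feathering)
Probability = product of independent per-trait probabilities
= 3/4 × 3/4 × 1/4 = 9/64
Expected count = 9/64 × 192 = 27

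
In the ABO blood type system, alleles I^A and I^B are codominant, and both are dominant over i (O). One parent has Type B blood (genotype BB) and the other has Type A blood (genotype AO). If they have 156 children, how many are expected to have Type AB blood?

Cross: BB × AO
Possible offspring genotypes: 2 AB, 2 BO
Blood type counts: 2 Type AB, 2 Type B
Probability of Type AB: 2/4 = 1/2
Expected count = 1/2 × 156 = 78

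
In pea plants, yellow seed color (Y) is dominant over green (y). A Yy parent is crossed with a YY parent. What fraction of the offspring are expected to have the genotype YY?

Punnett square for Yy × YY:
Offspring genotypes: 2 YY, 2 Yy
Total offspring: 4
Count with target: 2
Probability: 2/4 = 1/2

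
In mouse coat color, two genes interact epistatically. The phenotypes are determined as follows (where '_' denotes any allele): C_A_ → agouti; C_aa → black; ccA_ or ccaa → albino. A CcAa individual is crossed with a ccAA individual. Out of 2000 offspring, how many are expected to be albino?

Cross: CcAa × ccAA — consider each gene separately:
C gene: Cc × cc → 2 Cc, 2 cc → 2 C_ : 2 cc (out of 4)
A gene: Aa × AA → 2 AA, 2 Aa → 4 A_ (out of 4)
Genotype classes (out of 4 × 4 = 16): C_A_ = 2×4 = 8; ccA_ = 2×4 = 8
Apply the phenotype rules: C_A_ (8) → agouti; ccA_ (8) → albino
Phenotype counts (out of 16): 8 agouti, 8 albino
albino: 8 out of 16 → fraction 1/2
Expected count = 1/2 × 2000 = 1000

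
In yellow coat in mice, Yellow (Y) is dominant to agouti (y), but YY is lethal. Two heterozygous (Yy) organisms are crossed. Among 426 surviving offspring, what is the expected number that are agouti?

Cross: Yy × Yy
Punnett square offspring (before lethality): 1 YY, 2 Yy, 1 yy
The YY genotype is lethal (embryos die); surviving offspring: 2 Yy, 1 yy
agouti: 1 out of 3 → fraction 1/3
Expected count = 1/3 × 426 = 142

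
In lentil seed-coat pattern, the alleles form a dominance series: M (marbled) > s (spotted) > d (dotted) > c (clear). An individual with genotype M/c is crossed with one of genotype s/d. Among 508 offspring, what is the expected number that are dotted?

Cross: M/c × s/d
Allele dominance: M > s > d > c
Offspring genotypes: 1 M/s, 1 M/d, 1 s/c, 1 d/c
Phenotype counts: 2 marbled, 1 spotted, 1 dotted
dotted: 1 out of 4 → fraction 1/4
Expected count = 1/4 × 508 = 127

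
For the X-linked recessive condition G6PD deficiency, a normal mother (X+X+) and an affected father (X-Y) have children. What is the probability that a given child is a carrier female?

Cross: X+X+ × X-Y
Offspring: 2 X+X-, 2 X+Y
Probability of a carrier female: 2/4 = 1/2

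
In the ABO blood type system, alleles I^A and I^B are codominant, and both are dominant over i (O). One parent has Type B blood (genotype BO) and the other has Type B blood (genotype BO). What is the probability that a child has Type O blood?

Cross: BO × BO
Possible offspring genotypes: 1 BB, 2 BO, 1 OO
Blood type counts: 3 Type B, 1 Type O
Probability of Type O: 1/4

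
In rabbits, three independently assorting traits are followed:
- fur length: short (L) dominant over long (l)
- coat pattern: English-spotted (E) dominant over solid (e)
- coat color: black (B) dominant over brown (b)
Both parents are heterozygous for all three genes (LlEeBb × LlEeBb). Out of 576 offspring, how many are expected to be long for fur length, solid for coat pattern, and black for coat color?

Trihybrid cross: LlEeBb × LlEeBb
Each trait segregates independently with a 3:1 phenotypic ratio, so each gene contributes 3/4 (dominant) or 1/4 (recessive).
Target: long (fur length), solid (coat pattern), black (coat color)
Probability = product of independent per-trait probabilities
= 1/4 × 1/4 × 3/4 = 3/64
Expected count = 3/64 × 576 = 27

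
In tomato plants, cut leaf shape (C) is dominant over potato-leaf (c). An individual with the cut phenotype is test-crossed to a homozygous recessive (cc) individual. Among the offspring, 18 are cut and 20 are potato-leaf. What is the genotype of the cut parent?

Test cross: ? × cc
Offspring: 18 cut, 20 potato-leaf — approximately 1:1.
A 1:1 ratio in a test cross indicates the unknown parent is heterozygous (Cc).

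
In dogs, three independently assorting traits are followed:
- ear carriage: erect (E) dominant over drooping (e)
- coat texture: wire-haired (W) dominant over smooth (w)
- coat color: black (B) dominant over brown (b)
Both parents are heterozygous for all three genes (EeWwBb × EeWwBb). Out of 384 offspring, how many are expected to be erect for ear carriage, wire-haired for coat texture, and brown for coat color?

Trihybrid cross: EeWwBb × EeWwBb
Each trait segregates independently with a 3:1 phenotypic ratio, so each gene contributes 3/4 (dominant) or 1/4 (recessive).
Target: erect (ear carriage), wire-haired (coat texture), brown (coat color)
Probability = product of independent per-trait probabilities
= 3/4 × 3/4 × 1/4 = 9/64
Expected count = 9/64 × 384 = 54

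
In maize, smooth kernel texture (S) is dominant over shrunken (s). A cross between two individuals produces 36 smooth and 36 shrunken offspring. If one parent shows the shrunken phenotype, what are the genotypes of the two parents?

Observed offspring: 36 smooth, 36 shrunken
The observed ratio simplifies to 1:1. One parent shows shrunken, so its genotype must be ss. A 1:1 offspring split requires the other parent to be heterozygous (Ss).
Parent genotypes: ss × Ss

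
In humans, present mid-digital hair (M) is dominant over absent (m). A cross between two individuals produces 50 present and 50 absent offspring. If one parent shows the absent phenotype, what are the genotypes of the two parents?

Observed offspring: 50 present, 50 absent
The observed ratio simplifies to 1:1. One parent shows absent, so its genotype must be mm. A 1:1 offspring split requires the other parent to be heterozygous (Mm).
Parent genotypes: mm × Mm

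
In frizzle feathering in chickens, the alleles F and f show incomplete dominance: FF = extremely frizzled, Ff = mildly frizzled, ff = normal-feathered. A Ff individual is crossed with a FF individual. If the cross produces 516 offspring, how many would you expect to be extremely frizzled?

Punnett square for Ff × FF:
Offspring genotypes: 2 FF, 2 Ff
Phenotype counts: 2 extremely frizzled, 2 mildly frizzled
extremely frizzled: 2 out of 4 → fraction 1/2
Expected count = 1/2 × 516 = 258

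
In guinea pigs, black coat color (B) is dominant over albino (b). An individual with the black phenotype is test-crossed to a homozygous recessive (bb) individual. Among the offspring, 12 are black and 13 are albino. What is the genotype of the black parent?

Test cross: ? × bb
Offspring: 12 black, 13 albino — approximately 1:1.
A 1:1 ratio in a test cross indicates the unknown parent is heterozygous (Bb).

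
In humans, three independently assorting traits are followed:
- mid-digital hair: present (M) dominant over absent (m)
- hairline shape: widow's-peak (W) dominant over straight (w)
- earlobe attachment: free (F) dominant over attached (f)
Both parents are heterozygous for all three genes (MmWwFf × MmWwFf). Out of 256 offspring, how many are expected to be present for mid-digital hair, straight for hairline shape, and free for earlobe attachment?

Trihybrid cross: MmWwFf × MmWwFf
Each trait segregates independently with a 3:1 phenotypic ratio, so each gene contributes 3/4 (dominant) or 1/4 (recessive).
Target: present (mid-digital hair), straight (hairline shape), free (earlobe attachment)
Probability = product of independent per-trait probabilities
= 3/4 × 1/4 × 3/4 = 9/64
Expected count = 9/64 × 256 = 36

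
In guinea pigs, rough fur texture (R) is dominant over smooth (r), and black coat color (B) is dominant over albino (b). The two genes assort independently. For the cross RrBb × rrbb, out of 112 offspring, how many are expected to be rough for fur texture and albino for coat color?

Dihybrid cross RrBb × rrbb — consider each gene separately:
fur texture: Rr × rr → 2 Rr, 2 rr → 2 R_ : 2 rr (out of 4)
coat color: Bb × bb → 2 Bb, 2 bb → 2 B_ : 2 bb (out of 4)
Looking for: rough (R_) and albino (bb)
P(rough) = 2/4, P(albino) = 2/4
P(both) = 2/4 × 2/4 = 4/16 = 1/4
Expected count = 1/4 × 112 = 28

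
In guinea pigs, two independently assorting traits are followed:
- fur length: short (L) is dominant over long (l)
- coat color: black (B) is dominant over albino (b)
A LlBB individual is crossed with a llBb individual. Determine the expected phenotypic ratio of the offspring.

Dihybrid cross LlBB × llBb — consider each gene separately:
fur length: Ll × ll → 2 Ll, 2 ll → 2 L_ : 2 ll (out of 4)
coat color: BB × Bb → 2 BB, 2 Bb → 4 B_ (out of 4)
Combine (counts out of 4 × 4 = 16): short/black (L_B_) = 2×4 = 8; long/black (llB_) = 2×4 = 8
Phenotype counts (out of 16): 8 short/black, 8 long/black
Ratio: 1 short/black : 1 long/black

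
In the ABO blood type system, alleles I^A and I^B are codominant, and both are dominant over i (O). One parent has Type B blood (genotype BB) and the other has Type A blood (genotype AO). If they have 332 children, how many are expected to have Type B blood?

Cross: BB × AO
Possible offspring genotypes: 2 AB, 2 BO
Blood type counts: 2 Type AB, 2 Type B
Probability of Type B: 2/4 = 1/2
Expected count = 1/2 × 332 = 166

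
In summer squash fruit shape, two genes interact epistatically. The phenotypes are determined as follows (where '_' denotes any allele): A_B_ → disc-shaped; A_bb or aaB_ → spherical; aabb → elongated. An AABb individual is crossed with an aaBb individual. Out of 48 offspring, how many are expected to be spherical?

Cross: AABb × aaBb — consider each gene separately:
A gene: AA × aa → 4 Aa → 4 A_ (out of 4)
B gene: Bb × Bb → 1 BB, 2 Bb, 1 bb → 3 B_ : 1 bb (out of 4)
Genotype classes (out of 4 × 4 = 16): A_B_ = 4×3 = 12; A_bb = 4×1 = 4
Apply the phenotype rules: A_B_ (12) → disc-shaped; A_bb (4) → spherical
Phenotype counts (out of 16): 12 disc-shaped, 4 spherical
spherical: 4 out of 16 → fraction 1/4
Expected count = 1/4 × 48 = 12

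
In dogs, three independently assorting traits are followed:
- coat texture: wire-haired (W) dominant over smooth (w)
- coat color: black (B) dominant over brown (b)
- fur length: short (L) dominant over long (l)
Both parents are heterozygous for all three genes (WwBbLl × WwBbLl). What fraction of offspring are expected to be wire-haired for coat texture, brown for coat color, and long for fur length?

Trihybrid cross: WwBbLl × WwBbLl
Each trait segregates independently with a 3:1 phenotypic ratio, so each gene contributes 3/4 (dominant) or 1/4 (recessive).
Target: wire-haired (coat texture), brown (coat color), long (fur length)
Probability = product of independent per-trait probabilities
= 3/4 × 1/4 × 1/4 = 3/64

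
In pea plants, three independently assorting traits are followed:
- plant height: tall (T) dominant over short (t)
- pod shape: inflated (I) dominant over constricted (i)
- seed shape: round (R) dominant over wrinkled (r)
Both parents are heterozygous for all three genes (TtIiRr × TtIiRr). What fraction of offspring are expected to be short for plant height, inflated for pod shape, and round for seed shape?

Trihybrid cross: TtIiRr × TtIiRr
Each trait segregates independently with a 3:1 phenotypic ratio, so each gene contributes 3/4 (dominant) or 1/4 (recessive).
Target: short (plant height), inflated (pod shape), round (seed shape)
Probability = product of independent per-trait probabilities
= 1/4 × 3/4 × 3/4 = 9/64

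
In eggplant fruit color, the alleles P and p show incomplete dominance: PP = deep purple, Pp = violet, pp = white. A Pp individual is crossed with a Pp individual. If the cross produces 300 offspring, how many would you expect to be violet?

Punnett square for Pp × Pp:
Offspring genotypes: 1 PP, 2 Pp, 1 pp
Phenotype counts: 1 deep purple, 2 violet, 1 white
violet: 2 out of 4 → fraction 1/2
Expected count = 1/2 × 300 = 150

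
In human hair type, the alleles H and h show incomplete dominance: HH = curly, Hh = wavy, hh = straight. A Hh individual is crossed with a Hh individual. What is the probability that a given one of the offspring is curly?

Punnett square for Hh × Hh:
Offspring genotypes: 1 HH, 2 Hh, 1 hh
Phenotype counts: 1 curly, 2 wavy, 1 straight
curly: 1 out of 4
Probability: 1/4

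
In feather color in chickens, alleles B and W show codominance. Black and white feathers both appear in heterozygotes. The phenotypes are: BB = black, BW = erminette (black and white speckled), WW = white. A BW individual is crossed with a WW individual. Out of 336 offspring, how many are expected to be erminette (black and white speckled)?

Punnett square for BW × WW:
Offspring genotypes: 2 BW, 2 WW
Phenotype counts: 2 erminette (black and white speckled), 2 white
erminette (black and white speckled): 2 out of 4 → fraction 1/2
Expected count = 1/2 × 336 = 168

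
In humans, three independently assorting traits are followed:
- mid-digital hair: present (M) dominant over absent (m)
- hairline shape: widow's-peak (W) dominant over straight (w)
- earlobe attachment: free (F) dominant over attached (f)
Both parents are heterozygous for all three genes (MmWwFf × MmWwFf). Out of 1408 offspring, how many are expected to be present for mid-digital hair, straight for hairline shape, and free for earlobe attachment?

Trihybrid cross: MmWwFf × MmWwFf
Each trait segregates independently with a 3:1 phenotypic ratio, so each gene contributes 3/4 (dominant) or 1/4 (recessive).
Target: present (mid-digital hair), straight (hairline shape), free (earlobe attachment)
Probability = product of independent per-trait probabilities
= 3/4 × 1/4 × 3/4 = 9/64
Expected count = 9/64 × 1408 = 198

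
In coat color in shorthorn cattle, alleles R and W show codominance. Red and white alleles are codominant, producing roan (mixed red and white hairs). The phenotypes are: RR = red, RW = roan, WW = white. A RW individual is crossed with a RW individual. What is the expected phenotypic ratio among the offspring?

Punnett square for RW × RW:
Offspring genotypes: 1 RR, 2 RW, 1 WW
Phenotype counts: 1 red, 2 roan, 1 white
Ratio: 1 red : 2 roan : 1 white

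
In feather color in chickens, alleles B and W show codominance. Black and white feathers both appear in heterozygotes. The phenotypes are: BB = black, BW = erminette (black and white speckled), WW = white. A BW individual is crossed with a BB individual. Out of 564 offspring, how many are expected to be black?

Punnett square for BW × BB:
Offspring genotypes: 2 BB, 2 BW
Phenotype counts: 2 black, 2 erminette (black and white speckled)
black: 2 out of 4 → fraction 1/2
Expected count = 1/2 × 564 = 282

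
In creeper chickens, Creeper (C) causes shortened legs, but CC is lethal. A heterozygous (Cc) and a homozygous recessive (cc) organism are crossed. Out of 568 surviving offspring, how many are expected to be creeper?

Cross: Cc × cc
Punnett square offspring (before lethality): 2 Cc, 2 cc
No CC offspring are produced in this cross.
creeper: 2 out of 4 → fraction 1/2
Expected count = 1/2 × 568 = 284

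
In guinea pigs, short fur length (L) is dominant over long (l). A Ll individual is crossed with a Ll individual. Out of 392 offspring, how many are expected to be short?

Punnett square for Ll × Ll:
Offspring genotypes: 1 LL, 2 Ll, 1 ll
short: 3, long: 1
short: 3 out of 4 → fraction 3/4
Expected count = 3/4 × 392 = 294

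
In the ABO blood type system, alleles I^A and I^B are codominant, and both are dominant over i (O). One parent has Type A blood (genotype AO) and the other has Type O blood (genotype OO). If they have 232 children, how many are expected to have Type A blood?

Cross: AO × OO
Possible offspring genotypes: 2 AO, 2 OO
Blood type counts: 2 Type A, 2 Type O
Probability of Type A: 2/4 = 1/2
Expected count = 1/2 × 232 = 116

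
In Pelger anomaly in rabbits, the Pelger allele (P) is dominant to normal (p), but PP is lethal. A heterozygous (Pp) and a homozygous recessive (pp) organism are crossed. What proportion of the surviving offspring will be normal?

Cross: Pp × pp
Punnett square offspring (before lethality): 2 Pp, 2 pp
No PP offspring are produced in this cross.
normal: 2 out of 4
Probability: 2/4 = 1/2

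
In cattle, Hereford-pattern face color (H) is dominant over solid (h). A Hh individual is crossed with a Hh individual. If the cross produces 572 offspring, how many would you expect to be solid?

Punnett square for Hh × Hh:
Offspring genotypes: 1 HH, 2 Hh, 1 hh
Hereford-pattern: 3, solid: 1
solid: 1 out of 4 → fraction 1/4
Expected count = 1/4 × 572 = 143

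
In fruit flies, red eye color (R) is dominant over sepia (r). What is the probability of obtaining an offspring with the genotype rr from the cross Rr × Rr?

Punnett square for Rr × Rr:
Offspring genotypes: 1 RR, 2 Rr, 1 rr
Total offspring: 4
Count with target: 1
Probability: 1/4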